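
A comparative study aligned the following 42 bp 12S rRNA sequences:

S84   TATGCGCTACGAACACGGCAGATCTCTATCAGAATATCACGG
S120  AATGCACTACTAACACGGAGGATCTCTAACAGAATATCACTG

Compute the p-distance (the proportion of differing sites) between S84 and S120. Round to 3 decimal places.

The sequences differ at positions 1 (T/A), 6 (G/A), 11 (G/T), 19 (C/A), 20 (A/G), 29 (T/A), 41 (G/T).
There are 7 differences over 42 sites, so p = 7/42 = 0.167.

0.167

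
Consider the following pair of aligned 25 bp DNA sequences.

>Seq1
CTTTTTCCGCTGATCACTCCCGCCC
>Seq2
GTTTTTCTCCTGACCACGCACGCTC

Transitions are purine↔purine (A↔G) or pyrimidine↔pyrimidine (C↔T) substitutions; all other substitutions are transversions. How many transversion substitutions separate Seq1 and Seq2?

The sequences differ at positions 1 (C/G, transversion), 8 (C/T, transition), 9 (G/C, transversion), 14 (T/C, transition), 18 (T/G, transversion), 20 (C/A, transversion), 24 (C/T, transition).
Of the 7 differences, 3 transitions and 4 transversions, so the answer is 4.

4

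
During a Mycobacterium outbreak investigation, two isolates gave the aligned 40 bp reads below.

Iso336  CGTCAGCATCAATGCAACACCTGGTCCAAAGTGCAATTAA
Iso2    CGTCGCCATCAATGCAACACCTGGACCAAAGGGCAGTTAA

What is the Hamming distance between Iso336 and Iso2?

The sequences differ at positions 5 (A/G), 6 (G/C), 25 (T/A), 32 (T/G), 36 (A/G).
That gives 5 mismatches out of 40 aligned sites, so the Hamming distance is 5.

5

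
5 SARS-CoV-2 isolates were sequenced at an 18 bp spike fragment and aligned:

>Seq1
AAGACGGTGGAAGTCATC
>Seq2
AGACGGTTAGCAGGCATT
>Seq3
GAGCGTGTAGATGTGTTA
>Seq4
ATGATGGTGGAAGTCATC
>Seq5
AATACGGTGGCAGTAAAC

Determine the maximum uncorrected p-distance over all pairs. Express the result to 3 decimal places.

0.667

Pairwise Hamming distances:
  Seq1 vs Seq2: 9
  Seq1 vs Seq3: 9
  Seq1 vs Seq4: 2
  Seq1 vs Seq5: 4
  Seq2 vs Seq3: 11
  Seq2 vs Seq4: 9
  Seq2 vs Seq5: 10
  Seq3 vs Seq4: 10
  Seq3 vs Seq5: 12
  Seq4 vs Seq5: 6
The largest is 12 mismatches, between Seq3 and Seq5; p = 12/18 = 0.667.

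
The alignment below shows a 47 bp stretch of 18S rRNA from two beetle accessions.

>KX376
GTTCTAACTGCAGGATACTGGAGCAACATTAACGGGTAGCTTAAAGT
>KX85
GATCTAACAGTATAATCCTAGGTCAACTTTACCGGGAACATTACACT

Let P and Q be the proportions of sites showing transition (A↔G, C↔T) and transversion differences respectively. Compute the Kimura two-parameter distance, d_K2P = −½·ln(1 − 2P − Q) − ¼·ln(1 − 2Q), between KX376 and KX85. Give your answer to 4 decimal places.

The sequences differ at positions 2 (T/A, transversion), 9 (T/A, transversion), 11 (C/T, transition), 13 (G/T, transversion), 14 (G/A, transition), 17 (A/C, transversion), 20 (G/A, transition), 22 (A/G, transition), 23 (G/T, transversion), 28 (A/T, transversion), 32 (A/C, transversion), 37 (T/A, transversion), 39 (G/C, transversion), 40 (C/A, transversion), 44 (A/C, transversion), 46 (G/C, transversion).
Of the 16 differences, 4 transitions and 12 transversions over 47 sites: P = 4/47 = 0.085106, Q = 12/47 = 0.255319.
d = −0.5·ln(0.574469) − 0.25·ln(0.489362) = −0.5·(-0.554309) − 0.25·(-0.714653) = 0.4558.

0.4558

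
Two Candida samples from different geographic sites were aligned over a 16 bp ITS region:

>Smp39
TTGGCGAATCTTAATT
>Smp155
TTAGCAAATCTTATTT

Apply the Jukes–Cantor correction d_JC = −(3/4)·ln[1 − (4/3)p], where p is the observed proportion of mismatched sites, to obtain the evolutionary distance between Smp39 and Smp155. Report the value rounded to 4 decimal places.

0.2158

The sequences differ at positions 3 (G/A), 6 (G/A), 14 (A/T).
p = 3/16 = 0.187500.
d = −0.75 · ln(1 − (4/3)·0.187500) = −0.75 · ln(0.750000) = −0.75 · (-0.287682) = 0.2158.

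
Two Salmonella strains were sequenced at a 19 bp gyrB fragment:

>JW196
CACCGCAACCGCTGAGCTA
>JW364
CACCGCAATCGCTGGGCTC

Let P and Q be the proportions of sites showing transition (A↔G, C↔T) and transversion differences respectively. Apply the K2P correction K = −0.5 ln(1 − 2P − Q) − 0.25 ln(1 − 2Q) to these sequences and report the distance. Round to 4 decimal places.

0.1805

Mismatches occur at site 9 (C/T, transition), site 15 (A/G, transition), site 19 (A/C, transversion).
Of the 3 differences, 2 transitions and 1 transversion over 19 sites: P = 2/19 = 0.105263, Q = 1/19 = 0.052632.
d = −0.5·ln(0.736842) − 0.25·ln(0.894736) = −0.5·(-0.305382) − 0.25·(-0.111227) = 0.1805.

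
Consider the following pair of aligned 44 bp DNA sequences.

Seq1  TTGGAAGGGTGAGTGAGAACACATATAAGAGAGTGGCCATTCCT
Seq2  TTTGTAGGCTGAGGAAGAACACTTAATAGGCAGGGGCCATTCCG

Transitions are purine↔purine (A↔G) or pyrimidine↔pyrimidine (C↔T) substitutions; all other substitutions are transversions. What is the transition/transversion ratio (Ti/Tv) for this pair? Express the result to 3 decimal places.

Mismatches occur at site 3 (G→T, transversion), site 5 (A→T, transversion), site 9 (G→C, transversion), site 14 (T→G, transversion), site 15 (G→A, transition), site 23 (A→T, transversion), site 26 (T→A, transversion), site 27 (A→T, transversion), site 30 (A→G, transition), site 31 (G→C, transversion), site 34 (T→G, transversion), site 44 (T→G, transversion).
Of the 12 differences, 2 transitions and 10 transversions, so Ti/Tv = 2/10 = 0.200.

0.200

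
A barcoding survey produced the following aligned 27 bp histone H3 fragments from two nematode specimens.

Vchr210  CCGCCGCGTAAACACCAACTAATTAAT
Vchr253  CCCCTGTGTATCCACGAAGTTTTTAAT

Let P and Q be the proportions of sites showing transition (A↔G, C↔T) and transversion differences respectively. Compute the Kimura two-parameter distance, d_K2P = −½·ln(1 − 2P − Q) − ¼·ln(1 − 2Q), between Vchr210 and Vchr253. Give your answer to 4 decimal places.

0.4443

Differing sites — 3:G/C (Tv); 5:C/T (Ti); 7:C/T (Ti); 11:A/T (Tv); 12:A/C (Tv); 16:C/G (Tv); 19:C/G (Tv); 21:A/T (Tv); 22:A/T (Tv).
Of the 9 differences, 2 transitions and 7 transversions over 27 sites: P = 2/27 = 0.074074, Q = 7/27 = 0.259259.
d = −0.5·ln(0.592593) − 0.25·ln(0.481482) = −0.5·(-0.523247) − 0.25·(-0.730886) = 0.4443.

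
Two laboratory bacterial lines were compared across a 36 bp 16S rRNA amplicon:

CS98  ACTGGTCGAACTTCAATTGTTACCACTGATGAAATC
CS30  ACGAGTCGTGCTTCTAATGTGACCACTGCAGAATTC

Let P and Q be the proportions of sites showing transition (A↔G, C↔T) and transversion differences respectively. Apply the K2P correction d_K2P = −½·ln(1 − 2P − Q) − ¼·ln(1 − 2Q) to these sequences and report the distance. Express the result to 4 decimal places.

The sequences differ at positions 3 (T/G, transversion), 4 (G/A, transition), 9 (A/T, transversion), 10 (A/G, transition), 15 (A/T, transversion), 17 (T/A, transversion), 21 (T/G, transversion), 29 (A/C, transversion), 30 (T/A, transversion), 34 (A/T, transversion).
Of the 10 differences, 2 transitions and 8 transversions over 36 sites: P = 2/36 = 0.055556, Q = 8/36 = 0.222222.
d = −0.5·ln(0.666666) − 0.25·ln(0.555556) = −0.5·(-0.405466) − 0.25·(-0.587786) = 0.3497.

0.3497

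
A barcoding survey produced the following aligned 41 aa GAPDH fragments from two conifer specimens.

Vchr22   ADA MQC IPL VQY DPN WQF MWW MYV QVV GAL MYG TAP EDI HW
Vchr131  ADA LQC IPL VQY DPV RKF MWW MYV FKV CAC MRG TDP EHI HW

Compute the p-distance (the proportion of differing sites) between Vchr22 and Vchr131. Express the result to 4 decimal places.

0.2683

Mismatches occur at site 4 (M↔L), site 15 (N↔V), site 16 (W↔R), site 17 (Q↔K), site 25 (Q↔F), site 26 (V↔K), site 28 (G↔C), site 30 (L↔C), site 32 (Y↔R), site 35 (A↔D), site 38 (D↔H).
There are 11 differences over 41 sites, so p = 11/41 = 0.2683.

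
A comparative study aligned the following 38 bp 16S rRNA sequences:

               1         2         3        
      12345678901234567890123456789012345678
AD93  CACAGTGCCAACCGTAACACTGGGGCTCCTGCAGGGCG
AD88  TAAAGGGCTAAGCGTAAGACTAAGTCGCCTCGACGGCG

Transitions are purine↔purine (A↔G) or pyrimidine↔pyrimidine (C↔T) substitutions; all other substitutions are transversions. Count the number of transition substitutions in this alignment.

4

The sequences differ at positions 1 (C/T, transition), 3 (C/A, transversion), 6 (T/G, transversion), 9 (C/T, transition), 12 (C/G, transversion), 18 (C/G, transversion), 22 (G/A, transition), 23 (G/A, transition), 25 (G/T, transversion), 27 (T/G, transversion), 31 (G/C, transversion), 32 (C/G, transversion), 34 (G/C, transversion).
Of the 13 differences, 4 transitions and 9 transversions, so the answer is 4.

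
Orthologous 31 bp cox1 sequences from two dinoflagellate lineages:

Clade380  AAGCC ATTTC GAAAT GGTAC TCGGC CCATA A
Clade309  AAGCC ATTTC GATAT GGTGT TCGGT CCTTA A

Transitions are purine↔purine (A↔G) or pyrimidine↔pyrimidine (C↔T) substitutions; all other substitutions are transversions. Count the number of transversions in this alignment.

2

The sequences differ at positions 13 (A/T, transversion), 19 (A/G, transition), 20 (C/T, transition), 25 (C/T, transition), 28 (A/T, transversion).
Of the 5 differences, 3 transitions and 2 transversions, so the answer is 2.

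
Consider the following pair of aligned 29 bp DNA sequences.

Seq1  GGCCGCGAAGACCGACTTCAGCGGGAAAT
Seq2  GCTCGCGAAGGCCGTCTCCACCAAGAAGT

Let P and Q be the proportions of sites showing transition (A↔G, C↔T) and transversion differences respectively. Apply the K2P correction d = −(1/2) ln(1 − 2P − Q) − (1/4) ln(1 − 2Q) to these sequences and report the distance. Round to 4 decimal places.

Differing sites — 2:G/C (Tv); 3:C/T (Ti); 11:A/G (Ti); 15:A/T (Tv); 18:T/C (Ti); 21:G/C (Tv); 23:G/A (Ti); 24:G/A (Ti); 28:A/G (Ti).
Of the 9 differences, 6 transitions and 3 transversions over 29 sites: P = 6/29 = 0.206897, Q = 3/29 = 0.103448.
d = −0.5·ln(0.482758) − 0.25·ln(0.793104) = −0.5·(-0.728240) − 0.25·(-0.231801) = 0.4221.

0.4221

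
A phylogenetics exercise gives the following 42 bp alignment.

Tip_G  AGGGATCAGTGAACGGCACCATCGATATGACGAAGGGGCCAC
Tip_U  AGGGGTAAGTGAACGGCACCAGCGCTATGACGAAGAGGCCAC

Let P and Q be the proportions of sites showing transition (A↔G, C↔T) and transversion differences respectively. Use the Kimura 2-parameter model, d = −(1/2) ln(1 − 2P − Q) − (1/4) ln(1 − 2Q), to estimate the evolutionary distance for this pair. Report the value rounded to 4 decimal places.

0.1297

Mismatches occur at site 5 (A→G, transition), site 7 (C→A, transversion), site 22 (T→G, transversion), site 25 (A→C, transversion), site 36 (G→A, transition).
Of the 5 differences, 2 transitions and 3 transversions over 42 sites: P = 2/42 = 0.047619, Q = 3/42 = 0.071429.
d = −0.5·ln(0.833333) − 0.25·ln(0.857142) = −0.5·(-0.182322) − 0.25·(-0.154152) = 0.1297.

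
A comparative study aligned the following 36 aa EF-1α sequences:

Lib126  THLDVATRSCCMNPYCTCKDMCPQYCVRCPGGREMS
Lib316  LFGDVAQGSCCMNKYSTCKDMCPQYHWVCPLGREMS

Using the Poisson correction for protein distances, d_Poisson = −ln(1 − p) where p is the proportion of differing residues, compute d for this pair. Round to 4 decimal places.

Differing sites — 1:T/L; 2:H/F; 3:L/G; 7:T/Q; 8:R/G; 14:P/K; 16:C/S; 26:C/H; 27:V/W; 28:R/V; 31:G/L.
p = 11/36 = 0.305556.
d = −ln(1 − 0.305556) = −ln(0.694444) = 0.3646.

0.3646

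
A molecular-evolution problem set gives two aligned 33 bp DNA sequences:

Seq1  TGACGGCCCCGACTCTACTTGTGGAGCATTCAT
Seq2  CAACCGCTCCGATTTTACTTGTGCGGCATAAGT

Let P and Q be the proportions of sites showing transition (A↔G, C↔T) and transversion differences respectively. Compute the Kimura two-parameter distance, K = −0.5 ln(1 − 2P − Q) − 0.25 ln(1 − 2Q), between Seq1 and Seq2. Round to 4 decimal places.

0.4636

The sequences differ at positions 1 (T/C, transition), 2 (G/A, transition), 5 (G/C, transversion), 8 (C/T, transition), 13 (C/T, transition), 15 (C/T, transition), 24 (G/C, transversion), 25 (A/G, transition), 30 (T/A, transversion), 31 (C/A, transversion), 32 (A/G, transition).
Of the 11 differences, 7 transitions and 4 transversions over 33 sites: P = 7/33 = 0.212121, Q = 4/33 = 0.121212.
d = −0.5·ln(0.454546) − 0.25·ln(0.757576) = −0.5·(-0.788456) − 0.25·(-0.277631) = 0.4636.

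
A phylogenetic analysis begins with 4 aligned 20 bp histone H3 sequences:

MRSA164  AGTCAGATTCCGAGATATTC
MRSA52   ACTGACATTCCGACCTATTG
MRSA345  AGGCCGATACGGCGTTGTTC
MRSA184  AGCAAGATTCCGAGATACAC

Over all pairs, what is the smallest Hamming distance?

4

Pairwise Hamming distances:
  MRSA164 vs MRSA52: 6
  MRSA164 vs MRSA345: 7
  MRSA164 vs MRSA184: 4
  MRSA52 vs MRSA345: 12
  MRSA52 vs MRSA184: 9
  MRSA345 vs MRSA184: 10
The smallest is 4, between MRSA164 and MRSA184.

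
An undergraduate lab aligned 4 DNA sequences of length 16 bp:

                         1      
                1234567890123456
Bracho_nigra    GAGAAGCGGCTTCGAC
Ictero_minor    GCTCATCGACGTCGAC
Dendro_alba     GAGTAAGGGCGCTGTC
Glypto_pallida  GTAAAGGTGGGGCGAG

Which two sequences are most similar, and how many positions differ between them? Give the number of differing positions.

6

Pairwise Hamming distances:
  Bracho_nigra vs Ictero_minor: 6
  Bracho_nigra vs Dendro_alba: 7
  Bracho_nigra vs Glypto_pallida: 8
  Ictero_minor vs Dendro_alba: 9
  Ictero_minor vs Glypto_pallida: 10
  Dendro_alba vs Glypto_pallida: 10
The smallest is 6, between Bracho_nigra and Ictero_minor.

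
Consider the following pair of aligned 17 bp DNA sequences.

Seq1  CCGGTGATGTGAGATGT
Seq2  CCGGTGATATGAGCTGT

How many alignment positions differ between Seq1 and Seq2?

The sequences differ at positions 9 (G/A), 14 (A/C).
That gives 2 mismatches out of 17 aligned sites, so the Hamming distance is 2.

2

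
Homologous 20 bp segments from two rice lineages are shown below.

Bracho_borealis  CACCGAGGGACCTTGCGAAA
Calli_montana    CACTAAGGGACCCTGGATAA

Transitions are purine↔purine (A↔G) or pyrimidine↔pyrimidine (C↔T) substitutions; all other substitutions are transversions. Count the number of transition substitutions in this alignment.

Mismatches occur at site 4 (C/T, transition), site 5 (G/A, transition), site 13 (T/C, transition), site 16 (C/G, transversion), site 17 (G/A, transition), site 18 (A/T, transversion).
Of the 6 differences, 4 transitions and 2 transversions, so the answer is 4.

4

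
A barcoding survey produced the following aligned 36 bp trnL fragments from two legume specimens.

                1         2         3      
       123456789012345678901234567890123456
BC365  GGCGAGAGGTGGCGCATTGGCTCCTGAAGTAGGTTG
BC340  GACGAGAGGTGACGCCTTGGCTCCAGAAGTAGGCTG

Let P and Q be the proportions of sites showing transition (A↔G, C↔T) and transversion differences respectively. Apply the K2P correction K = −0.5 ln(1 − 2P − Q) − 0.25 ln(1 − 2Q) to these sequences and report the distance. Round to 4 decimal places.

0.1551

Mismatches occur at site 2 (G→A, transition), site 12 (G→A, transition), site 16 (A→C, transversion), site 25 (T→A, transversion), site 34 (T→C, transition).
Of the 5 differences, 3 transitions and 2 transversions over 36 sites: P = 3/36 = 0.083333, Q = 2/36 = 0.055556.
d = −0.5·ln(0.777778) − 0.25·ln(0.888888) = −0.5·(-0.251314) − 0.25·(-0.117784) = 0.1551.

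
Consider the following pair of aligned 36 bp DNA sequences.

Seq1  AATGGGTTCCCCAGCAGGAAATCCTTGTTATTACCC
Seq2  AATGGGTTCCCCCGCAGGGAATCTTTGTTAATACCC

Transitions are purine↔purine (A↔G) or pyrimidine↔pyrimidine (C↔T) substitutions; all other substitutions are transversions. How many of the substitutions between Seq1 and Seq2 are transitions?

2

Differing sites — 13:A/C (Tv); 19:A/G (Ti); 24:C/T (Ti); 31:T/A (Tv).
Of the 4 differences, 2 transitions and 2 transversions, so the answer is 2.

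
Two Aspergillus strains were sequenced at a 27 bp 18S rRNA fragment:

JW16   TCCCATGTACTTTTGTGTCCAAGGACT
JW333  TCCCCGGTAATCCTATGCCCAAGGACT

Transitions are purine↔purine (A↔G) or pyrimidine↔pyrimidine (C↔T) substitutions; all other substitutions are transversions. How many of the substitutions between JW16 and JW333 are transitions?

4

Mismatches occur at site 5 (A→C, transversion), site 6 (T→G, transversion), site 10 (C→A, transversion), site 12 (T→C, transition), site 13 (T→C, transition), site 15 (G→A, transition), site 18 (T→C, transition).
Of the 7 differences, 4 transitions and 3 transversions, so the answer is 4.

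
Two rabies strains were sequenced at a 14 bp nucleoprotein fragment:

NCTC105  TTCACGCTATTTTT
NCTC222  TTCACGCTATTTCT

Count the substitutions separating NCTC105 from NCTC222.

1

Differing sites — 13:T/C.
That gives 1 mismatch out of 14 aligned sites, so the Hamming distance is 1.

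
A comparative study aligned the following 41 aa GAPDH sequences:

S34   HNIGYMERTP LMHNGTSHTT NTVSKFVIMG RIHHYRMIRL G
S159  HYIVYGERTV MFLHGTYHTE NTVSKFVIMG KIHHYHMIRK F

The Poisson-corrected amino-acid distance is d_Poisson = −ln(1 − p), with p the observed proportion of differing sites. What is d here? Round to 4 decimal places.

The sequences differ at positions 2 (N/Y), 4 (G/V), 6 (M/G), 10 (P/V), 11 (L/M), 12 (M/F), 13 (H/L), 14 (N/H), 17 (S/Y), 20 (T/E), 31 (R/K), 36 (R/H), 40 (L/K), 41 (G/F).
p = 14/41 = 0.341463.
d = −ln(1 − 0.341463) = −ln(0.658537) = 0.4177.

0.4177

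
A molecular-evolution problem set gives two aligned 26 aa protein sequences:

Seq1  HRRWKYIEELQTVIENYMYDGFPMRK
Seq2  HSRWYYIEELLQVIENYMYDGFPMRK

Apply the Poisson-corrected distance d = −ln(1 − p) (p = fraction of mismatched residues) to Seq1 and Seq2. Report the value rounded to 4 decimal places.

0.1671

Mismatches occur at site 2 (R→S), site 5 (K→Y), site 11 (Q→L), site 12 (T→Q).
p = 4/26 = 0.153846.
d = −ln(1 − 0.153846) = −ln(0.846154) = 0.1671.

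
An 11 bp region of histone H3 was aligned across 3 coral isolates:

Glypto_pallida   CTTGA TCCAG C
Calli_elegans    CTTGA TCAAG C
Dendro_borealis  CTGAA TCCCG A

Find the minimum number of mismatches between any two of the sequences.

1

Pairwise Hamming distances:
  Glypto_pallida vs Calli_elegans: 1
  Glypto_pallida vs Dendro_borealis: 4
  Calli_elegans vs Dendro_borealis: 5
The smallest is 1, between Glypto_pallida and Calli_elegans.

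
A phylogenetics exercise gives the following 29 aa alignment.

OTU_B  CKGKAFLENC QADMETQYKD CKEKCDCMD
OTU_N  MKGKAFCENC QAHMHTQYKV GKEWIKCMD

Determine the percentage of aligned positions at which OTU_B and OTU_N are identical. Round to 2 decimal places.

68.97%

Mismatches occur at site 1 (C↔M), site 7 (L↔C), site 13 (D↔H), site 15 (E↔H), site 20 (D↔V), site 21 (C↔G), site 24 (K↔W), site 25 (C↔I), site 26 (D↔K).
20 of the 29 sites match, so the percent identity is 20/29 × 100 = 68.97%.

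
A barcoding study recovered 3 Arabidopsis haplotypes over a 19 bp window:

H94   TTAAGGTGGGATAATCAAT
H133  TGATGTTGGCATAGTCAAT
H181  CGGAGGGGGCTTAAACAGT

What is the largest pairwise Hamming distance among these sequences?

9

Pairwise Hamming distances:
  H94 vs H133: 5
  H94 vs H181: 8
  H133 vs H181: 9
The largest is 9, between H133 and H181.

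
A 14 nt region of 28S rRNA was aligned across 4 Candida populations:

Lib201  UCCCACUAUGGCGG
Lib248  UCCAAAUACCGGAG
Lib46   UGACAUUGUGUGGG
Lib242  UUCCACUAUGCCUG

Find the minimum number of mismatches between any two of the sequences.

3

Pairwise Hamming distances:
  Lib201 vs Lib248: 6
  Lib201 vs Lib46: 6
  Lib201 vs Lib242: 3
  Lib248 vs Lib46: 9
  Lib248 vs Lib242: 8
  Lib46 vs Lib242: 7
The smallest is 3, between Lib201 and Lib242.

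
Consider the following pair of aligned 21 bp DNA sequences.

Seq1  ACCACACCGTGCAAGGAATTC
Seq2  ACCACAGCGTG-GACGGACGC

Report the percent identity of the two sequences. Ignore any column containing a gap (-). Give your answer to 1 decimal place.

Excluding the 1 gap column leaves 20 comparable sites.
Differing sites — 7:C/G; 13:A/G; 15:G/C; 17:A/G; 19:T/C; 20:T/G.
14 of the 20 comparable sites match, so the percent identity is 14/20 × 100 = 70.0%.

70.0%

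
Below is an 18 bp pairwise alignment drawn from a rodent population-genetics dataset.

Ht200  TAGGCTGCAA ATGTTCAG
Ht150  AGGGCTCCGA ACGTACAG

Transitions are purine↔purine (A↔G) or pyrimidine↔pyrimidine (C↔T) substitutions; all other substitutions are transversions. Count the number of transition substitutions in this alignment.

3

Mismatches occur at site 1 (T→A, transversion), site 2 (A→G, transition), site 7 (G→C, transversion), site 9 (A→G, transition), site 12 (T→C, transition), site 15 (T→A, transversion).
Of the 6 differences, 3 transitions and 3 transversions, so the answer is 3.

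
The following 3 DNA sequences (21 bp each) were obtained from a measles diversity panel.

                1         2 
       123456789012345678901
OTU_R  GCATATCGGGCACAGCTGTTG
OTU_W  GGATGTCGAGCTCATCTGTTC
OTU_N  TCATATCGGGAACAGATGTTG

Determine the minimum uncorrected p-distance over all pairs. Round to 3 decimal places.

0.143

Pairwise Hamming distances:
  OTU_R vs OTU_W: 6
  OTU_R vs OTU_N: 3
  OTU_W vs OTU_N: 9
The smallest is 3 mismatches, between OTU_R and OTU_N; p = 3/21 = 0.143.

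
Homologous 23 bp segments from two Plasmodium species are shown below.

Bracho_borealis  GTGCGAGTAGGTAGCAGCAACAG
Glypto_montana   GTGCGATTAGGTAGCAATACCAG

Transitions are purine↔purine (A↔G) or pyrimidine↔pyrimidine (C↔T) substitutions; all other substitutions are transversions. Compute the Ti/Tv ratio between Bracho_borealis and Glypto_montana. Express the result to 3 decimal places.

Mismatches occur at site 7 (G/T, transversion), site 17 (G/A, transition), site 18 (C/T, transition), site 20 (A/C, transversion).
Of the 4 differences, 2 transitions and 2 transversions, so Ti/Tv = 2/2 = 1.000.

1.000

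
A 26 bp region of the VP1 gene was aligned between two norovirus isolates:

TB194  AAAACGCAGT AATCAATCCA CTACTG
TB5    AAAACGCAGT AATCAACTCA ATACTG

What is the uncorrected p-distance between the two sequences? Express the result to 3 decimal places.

The sequences differ at positions 17 (T/C), 18 (C/T), 21 (C/A).
There are 3 differences over 26 sites, so p = 3/26 = 0.115.

0.115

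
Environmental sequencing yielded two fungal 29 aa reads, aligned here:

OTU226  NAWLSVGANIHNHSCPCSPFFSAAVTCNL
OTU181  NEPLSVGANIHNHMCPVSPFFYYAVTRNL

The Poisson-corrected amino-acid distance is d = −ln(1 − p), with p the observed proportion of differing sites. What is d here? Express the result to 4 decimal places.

Mismatches occur at site 2 (A→E), site 3 (W→P), site 14 (S→M), site 17 (C→V), site 22 (S→Y), site 23 (A→Y), site 27 (C→R).
p = 7/29 = 0.241379.
d = −ln(1 − 0.241379) = −ln(0.758621) = 0.2763.

0.2763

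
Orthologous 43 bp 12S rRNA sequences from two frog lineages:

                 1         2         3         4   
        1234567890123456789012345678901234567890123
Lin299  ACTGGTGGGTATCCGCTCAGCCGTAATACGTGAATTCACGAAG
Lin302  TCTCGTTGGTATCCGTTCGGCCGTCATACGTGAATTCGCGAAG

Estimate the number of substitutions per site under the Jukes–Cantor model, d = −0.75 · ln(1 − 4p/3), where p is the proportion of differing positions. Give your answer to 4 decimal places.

The sequences differ at positions 1 (A/T), 4 (G/C), 7 (G/T), 16 (C/T), 19 (A/G), 25 (A/C), 38 (A/G).
p = 7/43 = 0.162791.
d = −0.75 · ln(1 − (4/3)·0.162791) = −0.75 · ln(0.782945) = −0.75 · (-0.244693) = 0.1835.

0.1835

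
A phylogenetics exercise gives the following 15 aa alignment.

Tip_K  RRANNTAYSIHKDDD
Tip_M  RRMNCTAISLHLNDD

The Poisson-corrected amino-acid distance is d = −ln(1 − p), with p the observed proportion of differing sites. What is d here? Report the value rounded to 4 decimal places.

The sequences differ at positions 3 (A/M), 5 (N/C), 8 (Y/I), 10 (I/L), 12 (K/L), 13 (D/N).
p = 6/15 = 0.400000.
d = −ln(1 − 0.400000) = −ln(0.600000) = 0.5108.

0.5108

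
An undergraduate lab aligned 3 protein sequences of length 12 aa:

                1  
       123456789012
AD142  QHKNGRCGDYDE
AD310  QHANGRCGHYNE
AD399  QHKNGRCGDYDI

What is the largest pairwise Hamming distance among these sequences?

Pairwise Hamming distances:
  AD142 vs AD310: 3
  AD142 vs AD399: 1
  AD310 vs AD399: 4
The largest is 4, between AD310 and AD399.

4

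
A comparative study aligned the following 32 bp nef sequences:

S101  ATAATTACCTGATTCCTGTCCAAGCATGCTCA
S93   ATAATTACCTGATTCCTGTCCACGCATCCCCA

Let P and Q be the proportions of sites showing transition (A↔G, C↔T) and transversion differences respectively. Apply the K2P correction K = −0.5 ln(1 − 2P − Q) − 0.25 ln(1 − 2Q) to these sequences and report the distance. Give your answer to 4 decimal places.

0.1001

The sequences differ at positions 23 (A/C, transversion), 28 (G/C, transversion), 30 (T/C, transition).
Of the 3 differences, 1 transition and 2 transversions over 32 sites: P = 1/32 = 0.031250, Q = 2/32 = 0.062500.
d = −0.5·ln(0.875000) − 0.25·ln(0.875000) = −0.5·(-0.133531) − 0.25·(-0.133531) = 0.1001.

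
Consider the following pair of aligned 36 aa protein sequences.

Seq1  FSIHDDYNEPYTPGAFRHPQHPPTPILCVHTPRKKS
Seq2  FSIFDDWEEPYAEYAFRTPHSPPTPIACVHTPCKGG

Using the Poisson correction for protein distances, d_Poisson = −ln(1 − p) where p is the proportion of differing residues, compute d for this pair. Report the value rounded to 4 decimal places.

Mismatches occur at site 4 (H↔F), site 7 (Y↔W), site 8 (N↔E), site 12 (T↔A), site 13 (P↔E), site 14 (G↔Y), site 18 (H↔T), site 20 (Q↔H), site 21 (H↔S), site 27 (L↔A), site 33 (R↔C), site 35 (K↔G), site 36 (S↔G).
p = 13/36 = 0.361111.
d = −ln(1 − 0.361111) = −ln(0.638889) = 0.4480.

0.4480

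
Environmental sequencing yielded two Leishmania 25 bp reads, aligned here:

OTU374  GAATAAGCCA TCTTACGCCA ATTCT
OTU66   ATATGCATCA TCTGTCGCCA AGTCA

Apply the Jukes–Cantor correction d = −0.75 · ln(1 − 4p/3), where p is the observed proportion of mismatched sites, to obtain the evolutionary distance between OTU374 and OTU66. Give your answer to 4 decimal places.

0.5716

Mismatches occur at site 1 (G/A), site 2 (A/T), site 5 (A/G), site 6 (A/C), site 7 (G/A), site 8 (C/T), site 14 (T/G), site 15 (A/T), site 22 (T/G), site 25 (T/A).
p = 10/25 = 0.400000.
d = −0.75 · ln(1 − (4/3)·0.400000) = −0.75 · ln(0.466667) = −0.75 · (-0.762139) = 0.5716.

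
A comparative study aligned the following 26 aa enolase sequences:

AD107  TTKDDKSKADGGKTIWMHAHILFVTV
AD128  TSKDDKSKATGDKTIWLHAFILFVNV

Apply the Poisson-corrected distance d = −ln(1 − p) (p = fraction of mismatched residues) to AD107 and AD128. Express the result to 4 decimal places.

The sequences differ at positions 2 (T/S), 10 (D/T), 12 (G/D), 17 (M/L), 20 (H/F), 25 (T/N).
p = 6/26 = 0.230769.
d = −ln(1 − 0.230769) = −ln(0.769231) = 0.2624.

0.2624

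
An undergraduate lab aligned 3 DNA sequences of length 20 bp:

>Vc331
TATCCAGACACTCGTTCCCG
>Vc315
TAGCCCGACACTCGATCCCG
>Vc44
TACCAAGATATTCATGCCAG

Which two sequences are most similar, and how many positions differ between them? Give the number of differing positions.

Pairwise Hamming distances:
  Vc331 vs Vc315: 3
  Vc331 vs Vc44: 7
  Vc315 vs Vc44: 9
The smallest is 3, between Vc331 and Vc315.

3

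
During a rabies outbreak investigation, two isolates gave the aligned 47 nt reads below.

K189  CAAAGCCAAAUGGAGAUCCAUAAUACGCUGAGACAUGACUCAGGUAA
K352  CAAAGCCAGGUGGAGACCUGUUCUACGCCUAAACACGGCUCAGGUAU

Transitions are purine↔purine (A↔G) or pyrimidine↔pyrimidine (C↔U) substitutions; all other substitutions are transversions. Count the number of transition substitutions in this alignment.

Differing sites — 9:A/G (Ti); 10:A/G (Ti); 17:U/C (Ti); 19:C/U (Ti); 20:A/G (Ti); 22:A/U (Tv); 23:A/C (Tv); 29:U/C (Ti); 30:G/U (Tv); 32:G/A (Ti); 36:U/C (Ti); 38:A/G (Ti); 47:A/U (Tv).
Of the 13 differences, 9 transitions and 4 transversions, so the answer is 9.

9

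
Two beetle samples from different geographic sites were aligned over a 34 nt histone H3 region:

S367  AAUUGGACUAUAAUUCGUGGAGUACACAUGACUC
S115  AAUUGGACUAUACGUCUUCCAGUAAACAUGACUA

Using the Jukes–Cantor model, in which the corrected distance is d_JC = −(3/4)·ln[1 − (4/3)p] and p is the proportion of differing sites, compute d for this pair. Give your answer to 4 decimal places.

0.2407

Differing sites — 13:A/C; 14:U/G; 17:G/U; 19:G/C; 20:G/C; 25:C/A; 34:C/A.
p = 7/34 = 0.205882.
d = −0.75 · ln(1 − (4/3)·0.205882) = −0.75 · ln(0.725491) = −0.75 · (-0.320907) = 0.2407.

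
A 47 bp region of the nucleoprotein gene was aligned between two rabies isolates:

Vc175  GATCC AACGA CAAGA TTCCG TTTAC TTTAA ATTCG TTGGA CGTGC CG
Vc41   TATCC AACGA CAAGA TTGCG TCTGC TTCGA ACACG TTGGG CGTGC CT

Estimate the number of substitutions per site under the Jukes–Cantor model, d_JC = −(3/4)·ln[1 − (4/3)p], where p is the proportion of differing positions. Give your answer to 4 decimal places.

0.2502

Differing sites — 1:G/T; 18:C/G; 22:T/C; 24:A/G; 28:T/C; 29:A/G; 32:T/C; 33:T/A; 40:A/G; 47:G/T.
p = 10/47 = 0.212766.
d = −0.75 · ln(1 − (4/3)·0.212766) = −0.75 · ln(0.716312) = −0.75 · (-0.333639) = 0.2502.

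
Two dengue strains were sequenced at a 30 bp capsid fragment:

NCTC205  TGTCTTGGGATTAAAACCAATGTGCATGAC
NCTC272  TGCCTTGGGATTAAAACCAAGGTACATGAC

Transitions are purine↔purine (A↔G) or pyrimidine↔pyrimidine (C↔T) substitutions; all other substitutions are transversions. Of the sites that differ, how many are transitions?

Mismatches occur at site 3 (T/C, transition), site 21 (T/G, transversion), site 24 (G/A, transition).
Of the 3 differences, 2 transitions and 1 transversion, so the answer is 2.

2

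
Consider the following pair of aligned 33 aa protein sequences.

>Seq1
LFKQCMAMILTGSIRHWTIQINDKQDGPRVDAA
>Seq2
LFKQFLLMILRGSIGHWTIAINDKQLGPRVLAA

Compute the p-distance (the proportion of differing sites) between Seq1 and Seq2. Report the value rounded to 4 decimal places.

Mismatches occur at site 5 (C→F), site 6 (M→L), site 7 (A→L), site 11 (T→R), site 15 (R→G), site 20 (Q→A), site 26 (D→L), site 31 (D→L).
There are 8 differences over 33 sites, so p = 8/33 = 0.2424.

0.2424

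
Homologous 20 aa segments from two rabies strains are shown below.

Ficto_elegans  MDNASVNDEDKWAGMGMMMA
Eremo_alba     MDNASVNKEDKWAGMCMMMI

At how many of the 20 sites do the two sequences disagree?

3

Mismatches occur at site 8 (D/K), site 16 (G/C), site 20 (A/I).
That gives 3 mismatches out of 20 aligned sites, so the Hamming distance is 3.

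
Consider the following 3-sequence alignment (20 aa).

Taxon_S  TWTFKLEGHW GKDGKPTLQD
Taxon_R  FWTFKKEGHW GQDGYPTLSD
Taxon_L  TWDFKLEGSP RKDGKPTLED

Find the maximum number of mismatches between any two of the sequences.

9

Pairwise Hamming distances:
  Taxon_S vs Taxon_R: 5
  Taxon_S vs Taxon_L: 5
  Taxon_R vs Taxon_L: 9
The largest is 9, between Taxon_R and Taxon_L.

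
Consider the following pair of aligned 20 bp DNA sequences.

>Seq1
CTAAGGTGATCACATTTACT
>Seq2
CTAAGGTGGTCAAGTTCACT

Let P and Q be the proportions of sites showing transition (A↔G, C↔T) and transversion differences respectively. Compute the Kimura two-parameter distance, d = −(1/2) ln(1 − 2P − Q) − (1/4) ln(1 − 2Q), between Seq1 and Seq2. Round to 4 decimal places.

The sequences differ at positions 9 (A/G, transition), 13 (C/A, transversion), 14 (A/G, transition), 17 (T/C, transition).
Of the 4 differences, 3 transitions and 1 transversion over 20 sites: P = 3/20 = 0.150000, Q = 1/20 = 0.050000.
d = −0.5·ln(0.650000) − 0.25·ln(0.900000) = −0.5·(-0.430783) − 0.25·(-0.105361) = 0.2417.

0.2417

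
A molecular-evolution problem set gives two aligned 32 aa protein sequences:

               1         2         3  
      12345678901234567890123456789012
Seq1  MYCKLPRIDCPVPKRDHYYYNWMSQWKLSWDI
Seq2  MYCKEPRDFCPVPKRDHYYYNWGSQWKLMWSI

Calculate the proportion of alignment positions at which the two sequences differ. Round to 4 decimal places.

0.1875

Differing sites — 5:L/E; 8:I/D; 9:D/F; 23:M/G; 29:S/M; 31:D/S.
There are 6 differences over 32 sites, so p = 6/32 = 0.1875.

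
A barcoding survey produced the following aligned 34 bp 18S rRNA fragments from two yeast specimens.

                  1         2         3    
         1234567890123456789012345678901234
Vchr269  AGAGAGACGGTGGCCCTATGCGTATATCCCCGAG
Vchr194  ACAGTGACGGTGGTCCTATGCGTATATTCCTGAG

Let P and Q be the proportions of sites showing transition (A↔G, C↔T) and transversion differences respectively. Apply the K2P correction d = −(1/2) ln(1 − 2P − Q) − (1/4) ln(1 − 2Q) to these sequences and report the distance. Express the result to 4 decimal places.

Differing sites — 2:G/C (Tv); 5:A/T (Tv); 14:C/T (Ti); 28:C/T (Ti); 31:C/T (Ti).
Of the 5 differences, 3 transitions and 2 transversions over 34 sites: P = 3/34 = 0.088235, Q = 2/34 = 0.058824.
d = −0.5·ln(0.764706) − 0.25·ln(0.882352) = −0.5·(-0.268264) − 0.25·(-0.125164) = 0.1654.

0.1654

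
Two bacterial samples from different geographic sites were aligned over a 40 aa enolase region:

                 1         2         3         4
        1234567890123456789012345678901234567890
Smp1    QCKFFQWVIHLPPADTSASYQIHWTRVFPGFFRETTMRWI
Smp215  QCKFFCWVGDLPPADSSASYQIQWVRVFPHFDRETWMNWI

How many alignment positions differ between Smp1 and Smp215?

Mismatches occur at site 6 (Q/C), site 9 (I/G), site 10 (H/D), site 16 (T/S), site 23 (H/Q), site 25 (T/V), site 30 (G/H), site 32 (F/D), site 36 (T/W), site 38 (R/N).
That gives 10 mismatches out of 40 aligned sites, so the Hamming distance is 10.

10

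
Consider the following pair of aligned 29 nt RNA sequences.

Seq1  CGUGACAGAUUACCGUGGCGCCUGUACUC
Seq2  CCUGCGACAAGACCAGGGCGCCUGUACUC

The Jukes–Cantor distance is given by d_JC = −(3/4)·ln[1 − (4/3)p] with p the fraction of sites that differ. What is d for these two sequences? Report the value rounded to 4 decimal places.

0.3439

Mismatches occur at site 2 (G↔C), site 5 (A↔C), site 6 (C↔G), site 8 (G↔C), site 10 (U↔A), site 11 (U↔G), site 15 (G↔A), site 16 (U↔G).
p = 8/29 = 0.275862.
d = −0.75 · ln(1 − (4/3)·0.275862) = −0.75 · ln(0.632184) = −0.75 · (-0.458575) = 0.3439.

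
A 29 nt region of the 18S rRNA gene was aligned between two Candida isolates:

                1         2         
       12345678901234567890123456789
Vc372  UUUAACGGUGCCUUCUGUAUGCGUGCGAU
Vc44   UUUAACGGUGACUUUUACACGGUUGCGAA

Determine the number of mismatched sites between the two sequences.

8

The sequences differ at positions 11 (C/A), 15 (C/U), 17 (G/A), 18 (U/C), 20 (U/C), 22 (C/G), 23 (G/U), 29 (U/A).
That gives 8 mismatches out of 29 aligned sites, so the Hamming distance is 8.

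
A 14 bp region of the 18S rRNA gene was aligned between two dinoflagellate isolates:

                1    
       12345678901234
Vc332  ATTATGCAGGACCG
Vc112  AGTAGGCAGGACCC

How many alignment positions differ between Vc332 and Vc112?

3

Mismatches occur at site 2 (T/G), site 5 (T/G), site 14 (G/C).
That gives 3 mismatches out of 14 aligned sites, so the Hamming distance is 3.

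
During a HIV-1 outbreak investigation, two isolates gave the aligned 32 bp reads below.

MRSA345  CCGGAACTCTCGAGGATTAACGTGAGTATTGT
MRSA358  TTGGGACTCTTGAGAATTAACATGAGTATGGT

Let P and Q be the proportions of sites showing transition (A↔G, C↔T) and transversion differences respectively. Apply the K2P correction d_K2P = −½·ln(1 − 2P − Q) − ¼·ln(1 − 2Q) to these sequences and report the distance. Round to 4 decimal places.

Differing sites — 1:C/T (Ti); 2:C/T (Ti); 5:A/G (Ti); 11:C/T (Ti); 15:G/A (Ti); 22:G/A (Ti); 30:T/G (Tv).
Of the 7 differences, 6 transitions and 1 transversion over 32 sites: P = 6/32 = 0.187500, Q = 1/32 = 0.031250.
d = −0.5·ln(0.593750) − 0.25·ln(0.937500) = −0.5·(-0.521297) − 0.25·(-0.064539) = 0.2768.

0.2768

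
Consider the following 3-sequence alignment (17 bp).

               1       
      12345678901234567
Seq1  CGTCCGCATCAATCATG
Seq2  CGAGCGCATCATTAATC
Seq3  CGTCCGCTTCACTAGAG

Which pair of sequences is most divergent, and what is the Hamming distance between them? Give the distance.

Pairwise Hamming distances:
  Seq1 vs Seq2: 5
  Seq1 vs Seq3: 5
  Seq2 vs Seq3: 7
The largest is 7, between Seq2 and Seq3.

7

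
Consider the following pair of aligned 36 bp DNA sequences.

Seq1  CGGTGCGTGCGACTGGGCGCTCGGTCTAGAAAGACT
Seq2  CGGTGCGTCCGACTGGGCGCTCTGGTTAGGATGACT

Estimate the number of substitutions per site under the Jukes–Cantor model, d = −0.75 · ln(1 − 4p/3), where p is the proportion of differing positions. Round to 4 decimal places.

0.1885

The sequences differ at positions 9 (G/C), 23 (G/T), 25 (T/G), 26 (C/T), 30 (A/G), 32 (A/T).
p = 6/36 = 0.166667.
d = −0.75 · ln(1 − (4/3)·0.166667) = −0.75 · ln(0.777777) = −0.75 · (-0.251315) = 0.1885.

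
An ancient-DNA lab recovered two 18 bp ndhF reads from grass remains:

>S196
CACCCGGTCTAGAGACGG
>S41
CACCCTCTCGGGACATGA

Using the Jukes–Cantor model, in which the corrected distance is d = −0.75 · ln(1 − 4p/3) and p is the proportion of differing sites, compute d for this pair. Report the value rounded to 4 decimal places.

The sequences differ at positions 6 (G/T), 7 (G/C), 10 (T/G), 11 (A/G), 14 (G/C), 16 (C/T), 18 (G/A).
p = 7/18 = 0.388889.
d = −0.75 · ln(1 − (4/3)·0.388889) = −0.75 · ln(0.481481) = −0.75 · (-0.730889) = 0.5482.

0.5482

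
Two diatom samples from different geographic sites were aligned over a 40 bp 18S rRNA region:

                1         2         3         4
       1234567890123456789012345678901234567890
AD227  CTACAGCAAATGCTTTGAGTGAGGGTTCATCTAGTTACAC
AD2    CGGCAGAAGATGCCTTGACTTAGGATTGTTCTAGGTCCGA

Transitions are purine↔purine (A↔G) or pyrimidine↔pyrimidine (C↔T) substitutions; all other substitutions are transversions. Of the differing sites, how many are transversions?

Differing sites — 2:T/G (Tv); 3:A/G (Ti); 7:C/A (Tv); 9:A/G (Ti); 14:T/C (Ti); 19:G/C (Tv); 21:G/T (Tv); 25:G/A (Ti); 28:C/G (Tv); 29:A/T (Tv); 35:T/G (Tv); 37:A/C (Tv); 39:A/G (Ti); 40:C/A (Tv).
Of the 14 differences, 5 transitions and 9 transversions, so the answer is 9.

9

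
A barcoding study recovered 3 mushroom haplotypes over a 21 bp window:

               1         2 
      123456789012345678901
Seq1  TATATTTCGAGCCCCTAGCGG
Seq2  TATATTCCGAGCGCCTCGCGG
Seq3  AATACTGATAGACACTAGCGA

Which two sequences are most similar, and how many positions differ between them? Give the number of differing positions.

3

Pairwise Hamming distances:
  Seq1 vs Seq2: 3
  Seq1 vs Seq3: 8
  Seq2 vs Seq3: 10
The smallest is 3, between Seq1 and Seq2.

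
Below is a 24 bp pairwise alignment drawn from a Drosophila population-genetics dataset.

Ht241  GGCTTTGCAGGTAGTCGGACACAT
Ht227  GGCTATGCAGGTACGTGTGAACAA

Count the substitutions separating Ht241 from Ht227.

Differing sites — 5:T/A; 14:G/C; 15:T/G; 16:C/T; 18:G/T; 19:A/G; 20:C/A; 24:T/A.
That gives 8 mismatches out of 24 aligned sites, so the Hamming distance is 8.

8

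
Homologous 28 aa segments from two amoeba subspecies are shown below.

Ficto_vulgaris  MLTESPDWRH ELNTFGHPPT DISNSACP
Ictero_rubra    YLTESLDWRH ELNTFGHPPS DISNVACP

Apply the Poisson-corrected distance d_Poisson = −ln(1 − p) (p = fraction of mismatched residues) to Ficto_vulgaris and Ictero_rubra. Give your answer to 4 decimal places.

The sequences differ at positions 1 (M/Y), 6 (P/L), 20 (T/S), 25 (S/V).
p = 4/28 = 0.142857.
d = −ln(1 − 0.142857) = −ln(0.857143) = 0.1542.

0.1542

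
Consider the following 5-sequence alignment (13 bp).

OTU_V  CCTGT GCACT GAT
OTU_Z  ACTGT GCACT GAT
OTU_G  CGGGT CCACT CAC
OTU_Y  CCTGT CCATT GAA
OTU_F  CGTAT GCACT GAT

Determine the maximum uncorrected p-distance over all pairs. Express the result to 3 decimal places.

0.462

Pairwise Hamming distances:
  OTU_V vs OTU_Z: 1
  OTU_V vs OTU_G: 5
  OTU_V vs OTU_Y: 3
  OTU_V vs OTU_F: 2
  OTU_Z vs OTU_G: 6
  OTU_Z vs OTU_Y: 4
  OTU_Z vs OTU_F: 3
  OTU_G vs OTU_Y: 5
  OTU_G vs OTU_F: 5
  OTU_Y vs OTU_F: 5
The largest is 6 mismatches, between OTU_Z and OTU_G; p = 6/13 = 0.462.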